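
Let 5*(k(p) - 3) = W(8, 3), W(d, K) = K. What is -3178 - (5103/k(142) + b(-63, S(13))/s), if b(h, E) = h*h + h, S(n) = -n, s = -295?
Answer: -2703533/590 ≈ -4582.3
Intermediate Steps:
b(h, E) = h + h² (b(h, E) = h² + h = h + h²)
k(p) = 18/5 (k(p) = 3 + (⅕)*3 = 3 + ⅗ = 18/5)
-3178 - (5103/k(142) + b(-63, S(13))/s) = -3178 - (5103/(18/5) - 63*(1 - 63)/(-295)) = -3178 - (5103*(5/18) - 63*(-62)*(-1/295)) = -3178 - (2835/2 + 3906*(-1/295)) = -3178 - (2835/2 - 3906/295) = -3178 - 1*828513/590 = -3178 - 828513/590 = -2703533/590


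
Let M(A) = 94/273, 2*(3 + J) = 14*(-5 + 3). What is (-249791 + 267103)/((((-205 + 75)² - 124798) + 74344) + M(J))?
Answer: -1181544/2290037 ≈ -0.51595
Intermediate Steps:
J = -17 (J = -3 + (14*(-5 + 3))/2 = -3 + (14*(-2))/2 = -3 + (½)*(-28) = -3 - 14 = -17)
M(A) = 94/273 (M(A) = 94*(1/273) = 94/273)
(-249791 + 267103)/((((-205 + 75)² - 124798) + 74344) + M(J)) = (-249791 + 267103)/((((-205 + 75)² - 124798) + 74344) + 94/273) = 17312/((((-130)² - 124798) + 74344) + 94/273) = 17312/(((16900 - 124798) + 74344) + 94/273) = 17312/((-107898 + 74344) + 94/273) = 17312/(-33554 + 94/273) = 17312/(-9160148/273) = 17312*(-273/9160148) = -1181544/2290037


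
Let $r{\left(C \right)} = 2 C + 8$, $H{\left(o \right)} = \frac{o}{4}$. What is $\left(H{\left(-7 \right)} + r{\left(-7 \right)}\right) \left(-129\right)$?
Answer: $\frac{3999}{4} \approx 999.75$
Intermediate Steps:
$H{\left(o \right)} = \frac{o}{4}$ ($H{\left(o \right)} = o \frac{1}{4} = \frac{o}{4}$)
$r{\left(C \right)} = 8 + 2 C$
$\left(H{\left(-7 \right)} + r{\left(-7 \right)}\right) \left(-129\right) = \left(\frac{1}{4} \left(-7\right) + \left(8 + 2 \left(-7\right)\right)\right) \left(-129\right) = \left(- \frac{7}{4} + \left(8 - 14\right)\right) \left(-129\right) = \left(- \frac{7}{4} - 6\right) \left(-129\right) = \left(- \frac{31}{4}\right) \left(-129\right) = \frac{3999}{4}$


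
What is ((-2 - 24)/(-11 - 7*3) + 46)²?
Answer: 561001/256 ≈ 2191.4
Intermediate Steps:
((-2 - 24)/(-11 - 7*3) + 46)² = (-26/(-11 - 21) + 46)² = (-26/(-32) + 46)² = (-26*(-1/32) + 46)² = (13/16 + 46)² = (749/16)² = 561001/256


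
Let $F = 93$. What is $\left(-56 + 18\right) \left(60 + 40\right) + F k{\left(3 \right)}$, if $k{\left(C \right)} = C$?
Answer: $-3521$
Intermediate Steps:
$\left(-56 + 18\right) \left(60 + 40\right) + F k{\left(3 \right)} = \left(-56 + 18\right) \left(60 + 40\right) + 93 \cdot 3 = \left(-38\right) 100 + 279 = -3800 + 279 = -3521$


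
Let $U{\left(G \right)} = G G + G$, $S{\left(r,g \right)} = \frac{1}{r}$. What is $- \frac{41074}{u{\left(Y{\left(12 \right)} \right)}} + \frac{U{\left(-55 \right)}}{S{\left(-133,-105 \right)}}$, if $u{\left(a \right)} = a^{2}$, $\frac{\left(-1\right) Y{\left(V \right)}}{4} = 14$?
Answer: $- \frac{619396217}{1568} \approx -3.9502 \cdot 10^{5}$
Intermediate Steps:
$Y{\left(V \right)} = -56$ ($Y{\left(V \right)} = \left(-4\right) 14 = -56$)
$U{\left(G \right)} = G + G^{2}$ ($U{\left(G \right)} = G^{2} + G = G + G^{2}$)
$- \frac{41074}{u{\left(Y{\left(12 \right)} \right)}} + \frac{U{\left(-55 \right)}}{S{\left(-133,-105 \right)}} = - \frac{41074}{\left(-56\right)^{2}} + \frac{\left(-55\right) \left(1 - 55\right)}{\frac{1}{-133}} = - \frac{41074}{3136} + \frac{\left(-55\right) \left(-54\right)}{- \frac{1}{133}} = \left(-41074\right) \frac{1}{3136} + 2970 \left(-133\right) = - \frac{20537}{1568} - 395010 = - \frac{619396217}{1568}$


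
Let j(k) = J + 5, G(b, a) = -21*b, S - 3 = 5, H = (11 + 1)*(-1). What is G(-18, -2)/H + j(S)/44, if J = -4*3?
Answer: -1393/44 ≈ -31.659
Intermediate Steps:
J = -12
H = -12 (H = 12*(-1) = -12)
S = 8 (S = 3 + 5 = 8)
j(k) = -7 (j(k) = -12 + 5 = -7)
G(-18, -2)/H + j(S)/44 = -21*(-18)/(-12) - 7/44 = 378*(-1/12) - 7*1/44 = -63/2 - 7/44 = -1393/44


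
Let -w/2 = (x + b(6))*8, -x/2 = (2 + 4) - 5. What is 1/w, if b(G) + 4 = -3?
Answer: 1/144 ≈ 0.0069444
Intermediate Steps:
b(G) = -7 (b(G) = -4 - 3 = -7)
x = -2 (x = -2*((2 + 4) - 5) = -2*(6 - 5) = -2*1 = -2)
w = 144 (w = -2*(-2 - 7)*8 = -(-18)*8 = -2*(-72) = 144)
1/w = 1/144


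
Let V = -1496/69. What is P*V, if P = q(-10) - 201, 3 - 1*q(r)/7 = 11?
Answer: 384472/69 ≈ 5572.1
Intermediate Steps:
V = -1496/69 (V = -1496*1/69 = -1496/69 ≈ -21.681)
q(r) = -56 (q(r) = 21 - 7*11 = 21 - 77 = -56)
P = -257 (P = -56 - 201 = -257)
P*V = -257*(-1496/69) = 384472/69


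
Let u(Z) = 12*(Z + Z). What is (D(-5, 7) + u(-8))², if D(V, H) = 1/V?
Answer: 923521/25 ≈ 36941.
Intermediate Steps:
u(Z) = 24*Z (u(Z) = 12*(2*Z) = 24*Z)
(D(-5, 7) + u(-8))² = (1/(-5) + 24*(-8))² = (-⅕ - 192)² = (-961/5)² = 923521/25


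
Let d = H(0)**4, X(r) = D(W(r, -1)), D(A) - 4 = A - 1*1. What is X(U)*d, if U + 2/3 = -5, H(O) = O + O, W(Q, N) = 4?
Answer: 0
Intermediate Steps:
H(O) = 2*O
D(A) = 3 + A (D(A) = 4 + (A - 1*1) = 4 + (A - 1) = 4 + (-1 + A) = 3 + A)
U = -17/3 (U = -2/3 - 5 = -17/3 ≈ -5.6667)
X(r) = 7 (X(r) = 3 + 4 = 7)
d = 0 (d = (2*0)**4 = 0**4 = 0)
X(U)*d = 7*0 = 0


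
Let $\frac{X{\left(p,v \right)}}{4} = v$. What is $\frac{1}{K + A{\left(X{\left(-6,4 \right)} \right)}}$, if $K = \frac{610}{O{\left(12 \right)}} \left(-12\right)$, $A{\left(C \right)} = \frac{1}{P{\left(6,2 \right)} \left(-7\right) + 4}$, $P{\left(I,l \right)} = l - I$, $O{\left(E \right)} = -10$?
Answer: $\frac{32}{23425} \approx 0.0013661$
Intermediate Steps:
$X{\left(p,v \right)} = 4 v$
$A{\left(C \right)} = \frac{1}{32}$ ($A{\left(C \right)} = \frac{1}{\left(2 - 6\right) \left(-7\right) + 4} = \frac{1}{\left(-4\right) \left(-7\right) + 4} = \frac{1}{28 + 4} = \frac{1}{32}$)
$K = 732$ ($K = \frac{610}{-10} \left(-12\right) = 610 \left(- \frac{1}{10}\right) \left(-12\right) = \left(-61\right) \left(-12\right) = 732$)
$\frac{1}{K + A{\left(X{\left(-6,4 \right)} \right)}} = \frac{1}{732 + \frac{1}{32}} = \frac{1}{\frac{23425}{32}} = \frac{32}{23425}$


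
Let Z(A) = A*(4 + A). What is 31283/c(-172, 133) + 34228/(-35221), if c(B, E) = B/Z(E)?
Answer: -20076241559219/6058012 ≈ -3.3140e+6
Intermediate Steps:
c(B, E) = B/(E*(4 + E)) (c(B, E) = B/((E*(4 + E))) = B*(1/(E*(4 + E))) = B/(E*(4 + E)))
31283/c(-172, 133) + 34228/(-35221) = 31283/((-172/(133*(4 + 133)))) + 34228/(-35221) = 31283/((-172*1/133/137)) + 34228*(-1/35221) = 31283/((-172*1/133*1/137)) - 34228/35221 = 31283/(-172/18221) - 34228/35221 = 31283*(-18221/172) - 34228/35221 = -570007543/172 - 34228/35221 = -20076241559219/6058012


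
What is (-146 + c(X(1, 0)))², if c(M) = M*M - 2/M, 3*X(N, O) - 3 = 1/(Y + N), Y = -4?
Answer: 2282641729/104976 ≈ 21744.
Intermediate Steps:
X(N, O) = 1 + 1/(3*(-4 + N))
c(M) = M² - 2/M
(-146 + c(X(1, 0)))² = (-146 + (-2 + ((-11/3 + 1)/(-4 + 1))³)/(((-11/3 + 1)/(-4 + 1))))² = (-146 + (-2 + (-8/3/(-3))³)/((-8/3/(-3))))² = (-146 + (-2 + (-⅓*(-8/3))³)/((-⅓*(-8/3))))² = (-146 + (-2 + (8/9)³)/(8/9))² = (-146 + 9*(-2 + 512/729)/8)² = (-146 + (9/8)*(-946/729))² = (-146 - 473/324)² = (-47777/324)² = 2282641729/104976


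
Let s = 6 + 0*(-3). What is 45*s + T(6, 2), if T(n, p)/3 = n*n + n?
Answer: 396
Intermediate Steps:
T(n, p) = 3*n + 3*n**2 (T(n, p) = 3*(n*n + n) = 3*(n**2 + n) = 3*(n + n**2) = 3*n + 3*n**2)
s = 6 (s = 6 + 0 = 6)
45*s + T(6, 2) = 45*6 + 3*6*(1 + 6) = 270 + 3*6*7 = 270 + 126 = 396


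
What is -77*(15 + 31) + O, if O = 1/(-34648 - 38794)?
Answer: -260131565/73442 ≈ -3542.0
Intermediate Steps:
O = -1/73442 (O = 1/(-73442) = -1/73442 ≈ -1.3616e-5)
-77*(15 + 31) + O = -77*(15 + 31) - 1/73442 = -77*46 - 1/73442 = -3542 - 1/73442 = -260131565/73442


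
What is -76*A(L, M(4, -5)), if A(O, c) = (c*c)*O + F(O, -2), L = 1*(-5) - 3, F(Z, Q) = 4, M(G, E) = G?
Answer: 9424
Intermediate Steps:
L = -8 (L = -5 - 3 = -8)
A(O, c) = 4 + O*c² (A(O, c) = (c*c)*O + 4 = c²*O + 4 = O*c² + 4 = 4 + O*c²)
-76*A(L, M(4, -5)) = -76*(4 - 8*4²) = -76*(4 - 8*16) = -76*(4 - 128) = -76*(-124) = 9424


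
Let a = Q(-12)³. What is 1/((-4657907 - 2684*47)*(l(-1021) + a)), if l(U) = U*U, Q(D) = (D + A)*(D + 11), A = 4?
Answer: -1/4989544514415 ≈ -2.0042e-13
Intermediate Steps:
Q(D) = (4 + D)*(11 + D) (Q(D) = (D + 4)*(D + 11) = (4 + D)*(11 + D))
a = 512 (a = (44 + (-12)² + 15*(-12))³ = (44 + 144 - 180)³ = 8³ = 512)
l(U) = U²
1/((-4657907 - 2684*47)*(l(-1021) + a)) = 1/((-4657907 - 2684*47)*((-1021)² + 512)) = 1/((-4657907 - 126148)*(1042441 + 512)) = 1/(-4784055*1042953) = 1/(-4989544514415) = -1/4989544514415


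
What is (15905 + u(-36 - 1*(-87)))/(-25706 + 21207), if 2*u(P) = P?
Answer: -31861/8998 ≈ -3.5409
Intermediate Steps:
u(P) = P/2
(15905 + u(-36 - 1*(-87)))/(-25706 + 21207) = (15905 + (-36 - 1*(-87))/2)/(-25706 + 21207) = (15905 + (-36 + 87)/2)/(-4499) = (15905 + (1/2)*51)*(-1/4499) = (15905 + 51/2)*(-1/4499) = (31861/2)*(-1/4499) = -31861/8998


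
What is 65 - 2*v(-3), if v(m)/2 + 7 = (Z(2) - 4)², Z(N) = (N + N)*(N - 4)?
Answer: -483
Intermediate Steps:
Z(N) = 2*N*(-4 + N) (Z(N) = (2*N)*(-4 + N) = 2*N*(-4 + N))
v(m) = 274 (v(m) = -14 + 2*(2*2*(-4 + 2) - 4)² = -14 + 2*(2*2*(-2) - 4)² = -14 + 2*(-8 - 4)² = -14 + 2*(-12)² = -14 + 2*144 = -14 + 288 = 274)
65 - 2*v(-3) = 65 - 2*274 = 65 - 548 = -483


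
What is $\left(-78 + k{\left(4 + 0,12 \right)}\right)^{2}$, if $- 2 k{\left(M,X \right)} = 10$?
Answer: $6889$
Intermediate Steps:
$k{\left(M,X \right)} = -5$ ($k{\left(M,X \right)} = \left(- \frac{1}{2}\right) 10 = -5$)
$\left(-78 + k{\left(4 + 0,12 \right)}\right)^{2} = \left(-78 - 5\right)^{2} = \left(-83\right)^{2} = 6889$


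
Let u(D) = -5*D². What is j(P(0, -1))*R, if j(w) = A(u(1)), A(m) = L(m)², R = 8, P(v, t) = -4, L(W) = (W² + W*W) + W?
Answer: 16200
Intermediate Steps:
L(W) = W + 2*W² (L(W) = (W² + W²) + W = 2*W² + W = W + 2*W²)
A(m) = m²*(1 + 2*m)² (A(m) = (m*(1 + 2*m))² = m²*(1 + 2*m)²)
j(w) = 2025 (j(w) = (-5*1²)²*(1 + 2*(-5*1²))² = (-5*1)²*(1 + 2*(-5*1))² = (-5)²*(1 + 2*(-5))² = 25*(1 - 10)² = 25*(-9)² = 25*81 = 2025)
j(P(0, -1))*R = 2025*8 = 16200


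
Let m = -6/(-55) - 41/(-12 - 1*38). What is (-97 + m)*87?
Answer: -4596993/550 ≈ -8358.2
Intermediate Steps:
m = 511/550 (m = -6*(-1/55) - 41/(-12 - 38) = 6/55 - 41/(-50) = 6/55 - 41*(-1/50) = 6/55 + 41/50 = 511/550 ≈ 0.92909)
(-97 + m)*87 = (-97 + 511/550)*87 = -52839/550*87 = -4596993/550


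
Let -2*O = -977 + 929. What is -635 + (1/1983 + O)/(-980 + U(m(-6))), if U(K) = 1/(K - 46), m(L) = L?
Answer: -64172820841/101055663 ≈ -635.02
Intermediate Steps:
O = 24 (O = -(-977 + 929)/2 = -1/2*(-48) = 24)
U(K) = 1/(-46 + K)
-635 + (1/1983 + O)/(-980 + U(m(-6))) = -635 + (1/1983 + 24)/(-980 + 1/(-46 - 6)) = -635 + (1/1983 + 24)/(-980 + 1/(-52)) = -635 + 47593/(1983*(-980 - 1/52)) = -635 + 47593/(1983*(-50961/52)) = -635 + (47593/1983)*(-52/50961) = -635 - 2474836/101055663 = -64172820841/101055663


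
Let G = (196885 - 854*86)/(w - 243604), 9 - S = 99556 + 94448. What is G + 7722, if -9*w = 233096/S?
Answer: 3284116241295573/425321388724 ≈ 7721.5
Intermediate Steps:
S = -193995 (S = 9 - (99556 + 94448) = 9 - 1*194004 = 9 - 194004 = -193995)
w = 233096/1745955 (w = -233096/(9*(-193995)) = -233096*(-1)/(9*193995) = -1/9*(-233096/193995) = 233096/1745955 ≈ 0.13351)
G = -215522431155/425321388724 (G = (196885 - 854*86)/(233096/1745955 - 243604) = (196885 - 73444)/(-425321388724/1745955) = 123441*(-1745955/425321388724) = -215522431155/425321388724 ≈ -0.50673)
G + 7722 = -215522431155/425321388724 + 7722 = 3284116241295573/425321388724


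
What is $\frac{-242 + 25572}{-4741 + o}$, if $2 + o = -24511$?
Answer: $- \frac{12665}{14627} \approx -0.86586$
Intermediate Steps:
$o = -24513$ ($o = -2 - 24511 = -24513$)
$\frac{-242 + 25572}{-4741 + o} = \frac{-242 + 25572}{-4741 - 24513} = \frac{25330}{-29254} = 25330 \left(- \frac{1}{29254}\right) = - \frac{12665}{14627}$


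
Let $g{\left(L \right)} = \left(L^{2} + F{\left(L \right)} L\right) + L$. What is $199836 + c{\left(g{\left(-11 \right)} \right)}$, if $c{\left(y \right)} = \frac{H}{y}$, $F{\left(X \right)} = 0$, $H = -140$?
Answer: $\frac{2198182}{11} \approx 1.9983 \cdot 10^{5}$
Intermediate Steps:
$g{\left(L \right)} = L + L^{2}$ ($g{\left(L \right)} = \left(L^{2} + 0 L\right) + L = \left(L^{2} + 0\right) + L = L^{2} + L = L + L^{2}$)
$c{\left(y \right)} = - \frac{140}{y}$
$199836 + c{\left(g{\left(-11 \right)} \right)} = 199836 - \frac{140}{\left(-11\right) \left(1 - 11\right)} = 199836 - \frac{140}{\left(-11\right) \left(-10\right)} = 199836 - \frac{140}{110} = 199836 - \frac{14}{11} = \frac{2198182}{11}$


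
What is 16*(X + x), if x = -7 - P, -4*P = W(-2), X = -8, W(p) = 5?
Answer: -220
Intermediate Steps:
P = -5/4 (P = -¼*5 = -5/4 ≈ -1.2500)
x = -23/4 (x = -7 - 1*(-5/4) = -7 + 5/4 = -23/4 ≈ -5.7500)
16*(X + x) = 16*(-8 - 23/4) = 16*(-55/4) = -220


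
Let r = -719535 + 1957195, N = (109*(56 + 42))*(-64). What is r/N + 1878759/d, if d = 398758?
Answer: 98860375819/34076263648 ≈ 2.9011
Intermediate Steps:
N = -683648 (N = (109*98)*(-64) = 10682*(-64) = -683648)
r = 1237660
r/N + 1878759/d = 1237660/(-683648) + 1878759/398758 = 1237660*(-1/683648) + 1878759*(1/398758) = -309415/170912 + 1878759/398758 = 98860375819/34076263648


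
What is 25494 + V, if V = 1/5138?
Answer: 130988173/5138 ≈ 25494.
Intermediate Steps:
V = 1/5138 ≈ 0.00019463
25494 + V = 25494 + 1/5138 = 130988173/5138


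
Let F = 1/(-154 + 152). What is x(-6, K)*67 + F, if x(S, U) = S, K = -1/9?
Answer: -805/2 ≈ -402.50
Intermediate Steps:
K = -1/9 (K = -1*1/9 = -1/9 ≈ -0.11111)
F = -1/2 (F = 1/(-2) = -1/2 ≈ -0.50000)
x(-6, K)*67 + F = -6*67 - 1/2 = -402 - 1/2 = -805/2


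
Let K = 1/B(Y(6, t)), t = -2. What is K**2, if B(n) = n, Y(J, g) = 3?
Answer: 1/9 ≈ 0.11111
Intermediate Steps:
K = 1/3 ≈ 0.33333
K**2 = (1/3)**2 = 1/9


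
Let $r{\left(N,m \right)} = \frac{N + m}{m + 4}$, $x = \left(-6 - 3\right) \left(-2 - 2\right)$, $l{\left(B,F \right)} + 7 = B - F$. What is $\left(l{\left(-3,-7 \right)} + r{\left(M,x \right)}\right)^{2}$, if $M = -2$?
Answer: $\frac{1849}{400} \approx 4.6225$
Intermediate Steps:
$l{\left(B,F \right)} = -7 + B - F$ ($l{\left(B,F \right)} = -7 + \left(B - F\right) = -7 + B - F$)
$x = 36$ ($x = \left(-9\right) \left(-4\right) = 36$)
$r{\left(N,m \right)} = \frac{N + m}{4 + m}$
$\left(l{\left(-3,-7 \right)} + r{\left(M,x \right)}\right)^{2} = \left(\left(-7 - 3 - -7\right) + \frac{-2 + 36}{4 + 36}\right)^{2} = \left(\left(-7 - 3 + 7\right) + \frac{1}{40} \cdot 34\right)^{2} = \left(-3 + \frac{1}{40} \cdot 34\right)^{2} = \left(-3 + \frac{17}{20}\right)^{2} = \left(- \frac{43}{20}\right)^{2} = \frac{1849}{400}$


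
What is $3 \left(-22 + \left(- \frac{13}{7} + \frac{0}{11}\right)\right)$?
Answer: $- \frac{501}{7} \approx -71.571$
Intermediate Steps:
$3 \left(-22 + \left(- \frac{13}{7} + \frac{0}{11}\right)\right) = 3 \left(-22 + \left(\left(-13\right) \frac{1}{7} + 0 \cdot \frac{1}{11}\right)\right) = 3 \left(-22 + \left(- \frac{13}{7} + 0\right)\right) = 3 \left(-22 - \frac{13}{7}\right) = 3 \left(- \frac{167}{7}\right) = - \frac{501}{7}$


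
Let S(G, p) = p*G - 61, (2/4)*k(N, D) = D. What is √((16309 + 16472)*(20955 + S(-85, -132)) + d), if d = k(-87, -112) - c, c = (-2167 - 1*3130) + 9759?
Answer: 6*√29242343 ≈ 32446.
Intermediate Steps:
k(N, D) = 2*D
S(G, p) = -61 + G*p (S(G, p) = G*p - 61 = -61 + G*p)
c = 4462 (c = (-2167 - 3130) + 9759 = -5297 + 9759 = 4462)
d = -4686 (d = 2*(-112) - 1*4462 = -224 - 4462 = -4686)
√((16309 + 16472)*(20955 + S(-85, -132)) + d) = √((16309 + 16472)*(20955 + (-61 - 85*(-132))) - 4686) = √(32781*(20955 + (-61 + 11220)) - 4686) = √(32781*(20955 + 11159) - 4686) = √(32781*32114 - 4686) = √(1052729034 - 4686) = √1052724348 = 6*√29242343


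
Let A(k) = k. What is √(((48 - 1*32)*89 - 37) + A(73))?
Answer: 2*√365 ≈ 38.210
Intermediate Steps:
√(((48 - 1*32)*89 - 37) + A(73)) = √(((48 - 1*32)*89 - 37) + 73) = √(((48 - 32)*89 - 37) + 73) = √((16*89 - 37) + 73) = √((1424 - 37) + 73) = √(1387 + 73) = √1460 = 2*√365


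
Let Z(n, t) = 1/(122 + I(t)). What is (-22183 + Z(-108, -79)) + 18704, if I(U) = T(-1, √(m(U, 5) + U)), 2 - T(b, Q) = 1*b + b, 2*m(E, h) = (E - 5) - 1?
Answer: -438353/126 ≈ -3479.0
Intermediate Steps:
m(E, h) = -3 + E/2 (m(E, h) = ((E - 5) - 1)/2 = ((-5 + E) - 1)/2 = (-6 + E)/2 = -3 + E/2)
T(b, Q) = 2 - 2*b (T(b, Q) = 2 - (1*b + b) = 2 - (b + b) = 2 - 2*b)
I(U) = 4 (I(U) = 2 - 2*(-1) = 2 + 2 = 4)
Z(n, t) = 1/126 (Z(n, t) = 1/(122 + 4) = 1/126)
(-22183 + Z(-108, -79)) + 18704 = (-22183 + 1/126) + 18704 = -2795057/126 + 18704 = -438353/126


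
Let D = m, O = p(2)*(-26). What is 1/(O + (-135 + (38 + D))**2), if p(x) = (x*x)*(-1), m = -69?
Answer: 1/27660 ≈ 3.6153e-5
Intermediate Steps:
p(x) = -x**2 (p(x) = x**2*(-1) = -x**2)
O = 104 (O = -1*2**2*(-26) = -1*4*(-26) = -4*(-26) = 104)
D = -69
1/(O + (-135 + (38 + D))**2) = 1/(104 + (-135 + (38 - 69))**2) = 1/(104 + (-135 - 31)**2) = 1/(104 + (-166)**2) = 1/(104 + 27556) = 1/27660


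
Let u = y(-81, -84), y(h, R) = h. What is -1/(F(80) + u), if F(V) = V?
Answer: 1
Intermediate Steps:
u = -81
-1/(F(80) + u) = -1/(80 - 81) = -1/(-1) = -1*(-1) = 1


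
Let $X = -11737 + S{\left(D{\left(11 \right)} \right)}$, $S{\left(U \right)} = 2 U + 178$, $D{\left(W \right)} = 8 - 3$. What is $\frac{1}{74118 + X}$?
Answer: $\frac{1}{62569} \approx 1.5982 \cdot 10^{-5}$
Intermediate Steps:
$D{\left(W \right)} = 5$ ($D{\left(W \right)} = 8 - 3 = 5$)
$S{\left(U \right)} = 178 + 2 U$
$X = -11549$ ($X = -11737 + \left(178 + 2 \cdot 5\right) = -11737 + \left(178 + 10\right) = -11737 + 188 = -11549$)
$\frac{1}{74118 + X} = \frac{1}{74118 - 11549} = \frac{1}{62569}$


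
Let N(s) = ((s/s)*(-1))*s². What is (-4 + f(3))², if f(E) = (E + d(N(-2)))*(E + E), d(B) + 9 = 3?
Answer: 484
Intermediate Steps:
N(s) = -s² (N(s) = (1*(-1))*s² = -s²)
d(B) = -6 (d(B) = -9 + 3 = -6)
f(E) = 2*E*(-6 + E) (f(E) = (E - 6)*(E + E) = (-6 + E)*(2*E) = 2*E*(-6 + E))
(-4 + f(3))² = (-4 + 2*3*(-6 + 3))² = (-4 + 2*3*(-3))² = (-4 - 18)² = (-22)² = 484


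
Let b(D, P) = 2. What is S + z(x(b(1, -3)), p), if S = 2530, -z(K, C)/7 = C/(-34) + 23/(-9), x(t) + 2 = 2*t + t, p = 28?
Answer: 390709/153 ≈ 2553.7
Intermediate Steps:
x(t) = -2 + 3*t (x(t) = -2 + (2*t + t) = -2 + 3*t)
z(K, C) = 161/9 + 7*C/34 (z(K, C) = -7*(C/(-34) + 23/(-9)) = -7*(C*(-1/34) + 23*(-⅑)) = -7*(-C/34 - 23/9) = -7*(-23/9 - C/34) = 161/9 + 7*C/34)
S + z(x(b(1, -3)), p) = 2530 + (161/9 + (7/34)*28) = 2530 + (161/9 + 98/17) = 2530 + 3619/153 = 390709/153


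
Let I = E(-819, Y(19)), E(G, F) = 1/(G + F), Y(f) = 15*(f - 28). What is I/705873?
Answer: -1/673402842 ≈ -1.4850e-9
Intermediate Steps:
Y(f) = -420 + 15*f (Y(f) = 15*(-28 + f) = -420 + 15*f)
E(G, F) = 1/(F + G)
I = -1/954 (I = 1/((-420 + 15*19) - 819) = 1/((-420 + 285) - 819) = 1/(-135 - 819) = 1/(-954) = -1/954 ≈ -0.0010482)
I/705873 = -1/954/705873 = -1/954*1/705873 = -1/673402842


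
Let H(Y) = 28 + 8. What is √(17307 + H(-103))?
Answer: 3*√1927 ≈ 131.69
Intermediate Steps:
H(Y) = 36
√(17307 + H(-103)) = √(17307 + 36) = √17343 = 3*√1927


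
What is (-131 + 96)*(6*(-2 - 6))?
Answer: 1680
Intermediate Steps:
(-131 + 96)*(6*(-2 - 6)) = -210*(-8) = -35*(-48) = 1680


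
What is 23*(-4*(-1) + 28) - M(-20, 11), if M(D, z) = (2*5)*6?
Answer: 676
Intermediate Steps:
M(D, z) = 60 (M(D, z) = 10*6 = 60)
23*(-4*(-1) + 28) - M(-20, 11) = 23*(-4*(-1) + 28) - 1*60 = 23*(4 + 28) - 60 = 23*32 - 60 = 736 - 60 = 676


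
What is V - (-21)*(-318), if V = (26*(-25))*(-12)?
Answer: 1122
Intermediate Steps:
V = 7800 (V = -650*(-12) = 7800)
V - (-21)*(-318) = 7800 - (-21)*(-318) = 7800 - 1*6678 = 7800 - 6678 = 1122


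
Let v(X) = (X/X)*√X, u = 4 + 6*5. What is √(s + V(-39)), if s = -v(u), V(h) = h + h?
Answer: √(-78 - √34) ≈ 9.1559*I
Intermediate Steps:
V(h) = 2*h
u = 34 (u = 4 + 30 = 34)
v(X) = √X (v(X) = 1*√X = √X)
s = -√34 ≈ -5.8309
√(s + V(-39)) = √(-√34 + 2*(-39)) = √(-√34 - 78) = √(-78 - √34)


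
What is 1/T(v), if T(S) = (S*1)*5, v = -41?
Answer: -1/205 ≈ -0.0048781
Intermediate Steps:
T(S) = 5*S (T(S) = S*5 = 5*S)
1/T(v) = 1/(5*(-41)) = 1/(-205) = -1/205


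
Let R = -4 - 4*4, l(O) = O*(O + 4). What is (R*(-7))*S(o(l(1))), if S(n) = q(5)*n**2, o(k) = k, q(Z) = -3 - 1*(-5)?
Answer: 7000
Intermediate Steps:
l(O) = O*(4 + O)
q(Z) = 2 (q(Z) = -3 + 5 = 2)
S(n) = 2*n**2
R = -20 (R = -4 - 16 = -20)
(R*(-7))*S(o(l(1))) = (-20*(-7))*(2*(1*(4 + 1))**2) = 140*(2*(1*5)**2) = 140*(2*5**2) = 140*(2*25) = 140*50 = 7000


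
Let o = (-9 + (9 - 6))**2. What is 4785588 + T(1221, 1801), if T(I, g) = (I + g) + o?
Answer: 4788646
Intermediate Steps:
o = 36 (o = (-9 + 3)**2 = (-6)**2 = 36)
T(I, g) = 36 + I + g (T(I, g) = (I + g) + 36 = 36 + I + g)
4785588 + T(1221, 1801) = 4785588 + (36 + 1221 + 1801) = 4785588 + 3058 = 4788646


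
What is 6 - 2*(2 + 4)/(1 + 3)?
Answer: 3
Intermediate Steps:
6 - 2*(2 + 4)/(1 + 3) = 6 - 12/4 = 6 - 2*3/2 = 6 - 3 = 3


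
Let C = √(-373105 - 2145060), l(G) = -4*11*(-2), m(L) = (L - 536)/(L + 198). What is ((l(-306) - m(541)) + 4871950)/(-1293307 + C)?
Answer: -28922168828799/7677546802186 - 22362957*I*√2518165/7677546802186 ≈ -3.7671 - 0.0046222*I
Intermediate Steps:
m(L) = (-536 + L)/(198 + L)
l(G) = 88 (l(G) = -44*(-2) = 88)
C = I*√2518165 (C = √(-2518165) = I*√2518165 ≈ 1586.9*I)
((l(-306) - m(541)) + 4871950)/(-1293307 + C) = ((88 - (-536 + 541)/(198 + 541)) + 4871950)/(-1293307 + I*√2518165) = ((88 - 5/739) + 4871950)/(-1293307 + I*√2518165) = (65027/739 + 4871950)/(-1293307 + I*√2518165) = 3600436077/(739*(-1293307 + I*√2518165))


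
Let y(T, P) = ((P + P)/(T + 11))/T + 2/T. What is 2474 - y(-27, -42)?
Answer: 267221/108 ≈ 2474.3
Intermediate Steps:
y(T, P) = 2/T + 2*P/(T*(11 + T)) (y(T, P) = ((2*P)/(11 + T))/T + 2/T = (2*P/(11 + T))/T + 2/T = 2*P/(T*(11 + T)) + 2/T = 2/T + 2*P/(T*(11 + T)))
2474 - y(-27, -42) = 2474 - 2*(11 - 42 - 27)/((-27)*(11 - 27)) = 2474 - 2*(-1)*(-58)/(27*(-16)) = 2474 - 2*(-1)*(-1)*(-58)/(27*16) = 2474 - 1*(-29/108) = 2474 + 29/108 = 267221/108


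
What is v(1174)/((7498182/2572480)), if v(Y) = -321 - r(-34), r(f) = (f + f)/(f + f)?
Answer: -414169280/3749091 ≈ -110.47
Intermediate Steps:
r(f) = 1 (r(f) = (2*f)/((2*f)) = (2*f)*(1/(2*f)) = 1)
v(Y) = -322 (v(Y) = -321 - 1*1 = -321 - 1 = -322)
v(1174)/((7498182/2572480)) = -322/(7498182/2572480) = -322/(7498182*(1/2572480)) = -322/3749091/1286240 = -322*1286240/3749091 = -414169280/3749091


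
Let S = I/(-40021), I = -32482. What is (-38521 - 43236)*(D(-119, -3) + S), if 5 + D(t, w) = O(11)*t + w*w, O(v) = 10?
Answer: 3877932688968/40021 ≈ 9.6897e+7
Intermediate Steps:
S = 32482/40021 (S = -32482/(-40021) = -32482*(-1/40021) = 32482/40021 ≈ 0.81162)
D(t, w) = -5 + w**2 + 10*t (D(t, w) = -5 + (10*t + w*w) = -5 + (10*t + w**2) = -5 + (w**2 + 10*t) = -5 + w**2 + 10*t)
(-38521 - 43236)*(D(-119, -3) + S) = (-38521 - 43236)*((-5 + (-3)**2 + 10*(-119)) + 32482/40021) = -81757*((-5 + 9 - 1190) + 32482/40021) = -81757*(-1186 + 32482/40021) = -81757*(-47432424/40021) = 3877932688968/40021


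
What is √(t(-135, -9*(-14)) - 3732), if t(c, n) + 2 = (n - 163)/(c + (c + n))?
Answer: I*√537659/12 ≈ 61.104*I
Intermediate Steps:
t(c, n) = -2 + (-163 + n)/(n + 2*c) (t(c, n) = -2 + (n - 163)/(c + (c + n)) = -2 + (-163 + n)/(n + 2*c))
√(t(-135, -9*(-14)) - 3732) = √((-163 - (-9)*(-14) - 4*(-135))/(-9*(-14) + 2*(-135)) - 3732) = √((-163 - 1*126 + 540)/(126 - 270) - 3732) = √((-163 - 126 + 540)/(-144) - 3732) = √(-1/144*251 - 3732) = √(-251/144 - 3732) = √(-537659/144) = I*√537659/12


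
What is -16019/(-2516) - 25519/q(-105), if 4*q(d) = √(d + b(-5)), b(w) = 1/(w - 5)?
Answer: 16019/2516 + 102076*I*√10510/1051 ≈ 6.3669 + 9956.9*I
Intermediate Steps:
b(w) = 1/(-5 + w)
q(d) = √(-⅒ + d)/4 (q(d) = √(d + 1/(-5 - 5))/4 = √(d + 1/(-10))/4 = √(d - ⅒)/4 = √(-⅒ + d)/4)
-16019/(-2516) - 25519/q(-105) = -16019/(-2516) - 25519*40/√(-10 + 100*(-105)) = -16019*(-1/2516) - 25519*40/√(-10 - 10500) = 16019/2516 - 25519*(-4*I*√10510/1051) = 16019/2516 - (-102076)*I*√10510/1051 = 16019/2516 + 102076*I*√10510/1051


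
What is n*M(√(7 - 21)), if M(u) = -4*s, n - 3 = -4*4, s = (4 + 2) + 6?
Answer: 624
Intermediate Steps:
s = 12 (s = 6 + 6 = 12)
n = -13 (n = 3 - 4*4 = 3 - 16 = -13)
M(u) = -48 (M(u) = -4*12 = -48)
n*M(√(7 - 21)) = -13*(-48) = 624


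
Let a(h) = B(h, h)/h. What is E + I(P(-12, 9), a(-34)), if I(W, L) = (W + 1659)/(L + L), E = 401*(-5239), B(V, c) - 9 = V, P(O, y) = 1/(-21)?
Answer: -1102348229/525 ≈ -2.0997e+6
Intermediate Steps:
P(O, y) = -1/21
B(V, c) = 9 + V
E = -2100839
a(h) = (9 + h)/h
I(W, L) = (1659 + W)/(2*L) (I(W, L) = (1659 + W)/((2*L)) = (1659 + W)*(1/(2*L)) = (1659 + W)/(2*L))
E + I(P(-12, 9), a(-34)) = -2100839 + (1659 - 1/21)/(2*(((9 - 34)/(-34)))) = -2100839 + (½)*(34838/21)/(-1/34*(-25)) = -2100839 + (½)*(34838/21)/(25/34) = -2100839 + (½)*(34/25)*(34838/21) = -2100839 + 592246/525 = -1102348229/525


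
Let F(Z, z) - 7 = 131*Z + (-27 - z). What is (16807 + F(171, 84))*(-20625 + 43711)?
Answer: 902754944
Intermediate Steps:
F(Z, z) = -20 - z + 131*Z (F(Z, z) = 7 + (131*Z + (-27 - z)) = 7 + (-27 - z + 131*Z) = -20 - z + 131*Z)
(16807 + F(171, 84))*(-20625 + 43711) = (16807 + (-20 - 1*84 + 131*171))*(-20625 + 43711) = (16807 + (-20 - 84 + 22401))*23086 = (16807 + 22297)*23086 = 39104*23086 = 902754944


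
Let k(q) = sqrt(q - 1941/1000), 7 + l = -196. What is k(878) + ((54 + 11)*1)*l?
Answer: -13195 + sqrt(8760590)/100 ≈ -13165.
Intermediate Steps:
l = -203 (l = -7 - 196 = -203)
k(q) = sqrt(-1941/1000 + q) (k(q) = sqrt(q - 1941*1/1000) = sqrt(q - 1941/1000) = sqrt(-1941/1000 + q))
k(878) + ((54 + 11)*1)*l = sqrt(-19410 + 10000*878)/100 + ((54 + 11)*1)*(-203) = sqrt(-19410 + 8780000)/100 + (65*1)*(-203) = sqrt(8760590)/100 + 65*(-203) = sqrt(8760590)/100 - 13195 = -13195 + sqrt(8760590)/100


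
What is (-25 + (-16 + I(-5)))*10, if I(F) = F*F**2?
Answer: -1660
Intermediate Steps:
I(F) = F**3
(-25 + (-16 + I(-5)))*10 = (-25 + (-16 + (-5)**3))*10 = (-25 + (-16 - 125))*10 = (-25 - 141)*10 = -166*10 = -1660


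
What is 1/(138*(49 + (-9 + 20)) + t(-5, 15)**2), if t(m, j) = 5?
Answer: 1/8305 ≈ 0.00012041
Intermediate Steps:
1/(138*(49 + (-9 + 20)) + t(-5, 15)**2) = 1/(138*(49 + (-9 + 20)) + 5**2) = 1/(138*(49 + 11) + 25) = 1/(138*60 + 25) = 1/(8280 + 25) = 1/8305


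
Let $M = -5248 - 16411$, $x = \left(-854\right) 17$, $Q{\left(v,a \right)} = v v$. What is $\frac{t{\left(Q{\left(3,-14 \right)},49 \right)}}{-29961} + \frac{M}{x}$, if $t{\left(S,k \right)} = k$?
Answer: $\frac{648213917}{434973798} \approx 1.4902$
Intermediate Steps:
$Q{\left(v,a \right)} = v^{2}$
$x = -14518$
$M = -21659$
$\frac{t{\left(Q{\left(3,-14 \right)},49 \right)}}{-29961} + \frac{M}{x} = \frac{49}{-29961} - \frac{21659}{-14518} = 49 \left(- \frac{1}{29961}\right) - - \frac{21659}{14518} = - \frac{49}{29961} + \frac{21659}{14518} = \frac{648213917}{434973798}$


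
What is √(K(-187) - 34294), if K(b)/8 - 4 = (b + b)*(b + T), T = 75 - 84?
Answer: √552170 ≈ 743.08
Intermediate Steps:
T = -9
K(b) = 32 + 16*b*(-9 + b) (K(b) = 32 + 8*((b + b)*(b - 9)) = 32 + 8*((2*b)*(-9 + b)) = 32 + 8*(2*b*(-9 + b)) = 32 + 16*b*(-9 + b))
√(K(-187) - 34294) = √((32 - 144*(-187) + 16*(-187)²) - 34294) = √((32 + 26928 + 16*34969) - 34294) = √((32 + 26928 + 559504) - 34294) = √(586464 - 34294) = √552170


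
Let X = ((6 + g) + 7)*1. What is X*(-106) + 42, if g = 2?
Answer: -1548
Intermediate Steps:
X = 15 (X = ((6 + 2) + 7)*1 = (8 + 7)*1 = 15*1 = 15)
X*(-106) + 42 = 15*(-106) + 42 = -1590 + 42 = -1548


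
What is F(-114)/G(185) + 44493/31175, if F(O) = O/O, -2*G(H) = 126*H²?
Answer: 3837386524/2688750225 ≈ 1.4272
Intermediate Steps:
G(H) = -63*H²
F(O) = 1
F(-114)/G(185) + 44493/31175 = 1/(-63*185²) + 44493/31175 = 1/(-63*34225) + 44493*(1/31175) = 1/(-2156175) + 44493/31175 = 1*(-1/2156175) + 44493/31175 = -1/2156175 + 44493/31175 = 3837386524/2688750225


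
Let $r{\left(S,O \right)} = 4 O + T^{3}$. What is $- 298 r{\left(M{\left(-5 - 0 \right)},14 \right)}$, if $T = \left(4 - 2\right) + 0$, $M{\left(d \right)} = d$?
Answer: $-19072$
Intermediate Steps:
$T = 2$ ($T = 2 + 0 = 2$)
$r{\left(S,O \right)} = 8 + 4 O$ ($r{\left(S,O \right)} = 4 O + 2^{3} = 4 O + 8 = 8 + 4 O$)
$- 298 r{\left(M{\left(-5 - 0 \right)},14 \right)} = - 298 \left(8 + 4 \cdot 14\right) = - 298 \left(8 + 56\right) = \left(-298\right) 64 = -19072$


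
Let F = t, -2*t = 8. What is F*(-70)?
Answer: 280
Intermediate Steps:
t = -4 (t = -½*8 = -4)
F = -4
F*(-70) = -4*(-70) = 280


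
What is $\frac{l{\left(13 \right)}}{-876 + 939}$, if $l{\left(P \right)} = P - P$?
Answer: $0$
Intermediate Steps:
$l{\left(P \right)} = 0$
$\frac{l{\left(13 \right)}}{-876 + 939} = \frac{0}{-876 + 939} = \frac{0}{63} = 0 \cdot \frac{1}{63} = 0$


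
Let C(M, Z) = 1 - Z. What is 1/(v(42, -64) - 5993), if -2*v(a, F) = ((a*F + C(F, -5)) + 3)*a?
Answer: 1/50266 ≈ 1.9894e-5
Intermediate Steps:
v(a, F) = -a*(9 + F*a)/2 (v(a, F) = -((a*F + (1 - 1*(-5))) + 3)*a/2 = -((F*a + (1 + 5)) + 3)*a/2 = -((F*a + 6) + 3)*a/2 = -((6 + F*a) + 3)*a/2 = -(9 + F*a)*a/2 = -a*(9 + F*a)/2)
1/(v(42, -64) - 5993) = 1/(-½*42*(9 - 64*42) - 5993) = 1/(-½*42*(9 - 2688) - 5993) = 1/(-½*42*(-2679) - 5993) = 1/(56259 - 5993) = 1/50266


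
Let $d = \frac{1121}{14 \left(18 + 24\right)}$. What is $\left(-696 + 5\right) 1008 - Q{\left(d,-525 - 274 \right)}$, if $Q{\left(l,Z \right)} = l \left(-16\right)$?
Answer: $- \frac{102385132}{147} \approx -6.965 \cdot 10^{5}$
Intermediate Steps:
$d = \frac{1121}{588}$ ($d = \frac{1121}{14 \cdot 42} = \frac{1121}{588} \approx 1.9065$)
$Q{\left(l,Z \right)} = - 16 l$
$\left(-696 + 5\right) 1008 - Q{\left(d,-525 - 274 \right)} = \left(-696 + 5\right) 1008 - \left(-16\right) \frac{1121}{588} = \left(-691\right) 1008 - - \frac{4484}{147} = -696528 + \frac{4484}{147} = - \frac{102385132}{147}$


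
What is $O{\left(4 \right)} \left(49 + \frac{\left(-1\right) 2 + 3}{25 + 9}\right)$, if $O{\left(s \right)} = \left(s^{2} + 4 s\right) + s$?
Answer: $\frac{30006}{17} \approx 1765.1$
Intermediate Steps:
$O{\left(s \right)} = s^{2} + 5 s$
$O{\left(4 \right)} \left(49 + \frac{\left(-1\right) 2 + 3}{25 + 9}\right) = 4 \left(5 + 4\right) \left(49 + \frac{\left(-1\right) 2 + 3}{25 + 9}\right) = 4 \cdot 9 \left(49 + \frac{-2 + 3}{34}\right) = 36 \left(49 + 1 \cdot \frac{1}{34}\right) = 36 \left(49 + \frac{1}{34}\right) = 36 \cdot \frac{1667}{34} = \frac{30006}{17}$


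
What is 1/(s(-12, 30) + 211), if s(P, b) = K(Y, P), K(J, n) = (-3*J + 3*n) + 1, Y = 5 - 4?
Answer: 1/173 ≈ 0.0057803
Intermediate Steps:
Y = 1
K(J, n) = 1 - 3*J + 3*n
s(P, b) = -2 + 3*P (s(P, b) = 1 - 3*1 + 3*P = 1 - 3 + 3*P = -2 + 3*P)
1/(s(-12, 30) + 211) = 1/((-2 + 3*(-12)) + 211) = 1/((-2 - 36) + 211) = 1/(-38 + 211) = 1/173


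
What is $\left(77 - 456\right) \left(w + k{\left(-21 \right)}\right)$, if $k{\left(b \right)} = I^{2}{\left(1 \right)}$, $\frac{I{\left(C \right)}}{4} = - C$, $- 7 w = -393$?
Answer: $- \frac{191395}{7} \approx -27342.0$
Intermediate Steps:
$w = \frac{393}{7}$ ($w = \left(- \frac{1}{7}\right) \left(-393\right) = \frac{393}{7} \approx 56.143$)
$I{\left(C \right)} = - 4 C$ ($I{\left(C \right)} = 4 \left(- C\right) = - 4 C$)
$k{\left(b \right)} = 16$ ($k{\left(b \right)} = \left(\left(-4\right) 1\right)^{2} = \left(-4\right)^{2} = 16$)
$\left(77 - 456\right) \left(w + k{\left(-21 \right)}\right) = \left(77 - 456\right) \left(\frac{393}{7} + 16\right) = \left(-379\right) \frac{505}{7} = - \frac{191395}{7}$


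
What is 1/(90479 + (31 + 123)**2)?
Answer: 1/114195 ≈ 8.7569e-6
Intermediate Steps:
1/(90479 + (31 + 123)**2) = 1/(90479 + 154**2) = 1/(90479 + 23716) = 1/114195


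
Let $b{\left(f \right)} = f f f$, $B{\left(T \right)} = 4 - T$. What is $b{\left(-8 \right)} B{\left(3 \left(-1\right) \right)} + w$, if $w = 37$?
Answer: $-3547$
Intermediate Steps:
$b{\left(f \right)} = f^{3}$ ($b{\left(f \right)} = f^{2} f = f^{3}$)
$b{\left(-8 \right)} B{\left(3 \left(-1\right) \right)} + w = \left(-8\right)^{3} \left(4 - 3 \left(-1\right)\right) + 37 = - 512 \left(4 - -3\right) + 37 = - 512 \left(4 + 3\right) + 37 = \left(-512\right) 7 + 37 = -3584 + 37 = -3547$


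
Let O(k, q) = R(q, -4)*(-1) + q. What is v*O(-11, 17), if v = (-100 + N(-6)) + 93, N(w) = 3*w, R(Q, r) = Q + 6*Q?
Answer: 2550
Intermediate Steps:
R(Q, r) = 7*Q
O(k, q) = -6*q (O(k, q) = (7*q)*(-1) + q = -7*q + q = -6*q)
v = -25 (v = (-100 + 3*(-6)) + 93 = (-100 - 18) + 93 = -118 + 93 = -25)
v*O(-11, 17) = -(-150)*17 = -25*(-102) = 2550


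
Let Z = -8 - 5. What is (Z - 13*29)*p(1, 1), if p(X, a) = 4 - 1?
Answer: -1170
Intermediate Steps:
Z = -13
p(X, a) = 3
(Z - 13*29)*p(1, 1) = (-13 - 13*29)*3 = (-13 - 377)*3 = -390*3 = -1170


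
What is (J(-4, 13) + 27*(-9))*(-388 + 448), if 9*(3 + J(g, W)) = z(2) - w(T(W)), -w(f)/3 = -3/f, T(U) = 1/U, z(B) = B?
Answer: -46580/3 ≈ -15527.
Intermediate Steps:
w(f) = 9/f (w(f) = -(-9)/f = 9/f)
J(g, W) = -25/9 - W (J(g, W) = -3 + (2 - 9/(1/W))/9 = -3 + (2 - 9*W)/9 = -3 + (2/9 - W) = -25/9 - W)
(J(-4, 13) + 27*(-9))*(-388 + 448) = ((-25/9 - 1*13) + 27*(-9))*(-388 + 448) = ((-25/9 - 13) - 243)*60 = (-142/9 - 243)*60 = -2329/9*60 = -46580/3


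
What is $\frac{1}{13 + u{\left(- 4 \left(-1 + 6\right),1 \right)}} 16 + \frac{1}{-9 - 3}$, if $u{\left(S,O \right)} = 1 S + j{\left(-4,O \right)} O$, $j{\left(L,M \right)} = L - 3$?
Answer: $- \frac{103}{84} \approx -1.2262$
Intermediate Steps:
$j{\left(L,M \right)} = -3 + L$ ($j{\left(L,M \right)} = L - 3 = -3 + L$)
$u{\left(S,O \right)} = S - 7 O$ ($u{\left(S,O \right)} = 1 S + \left(-3 - 4\right) O = S - 7 O$)
$\frac{1}{13 + u{\left(- 4 \left(-1 + 6\right),1 \right)}} 16 + \frac{1}{-9 - 3} = \frac{1}{13 - \left(7 + 4 \left(-1 + 6\right)\right)} 16 + \frac{1}{-9 - 3} = \frac{1}{13 - 27} \cdot 16 + \frac{1}{-12} = \frac{1}{13 - 27} \cdot 16 - \frac{1}{12} = \frac{1}{-14} \cdot 16 - \frac{1}{12} = \left(- \frac{1}{14}\right) 16 - \frac{1}{12} = - \frac{8}{7} - \frac{1}{12} = - \frac{103}{84}$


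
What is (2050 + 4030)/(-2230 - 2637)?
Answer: -6080/4867 ≈ -1.2492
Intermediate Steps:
(2050 + 4030)/(-2230 - 2637) = 6080/(-4867) = 6080*(-1/4867) = -6080/4867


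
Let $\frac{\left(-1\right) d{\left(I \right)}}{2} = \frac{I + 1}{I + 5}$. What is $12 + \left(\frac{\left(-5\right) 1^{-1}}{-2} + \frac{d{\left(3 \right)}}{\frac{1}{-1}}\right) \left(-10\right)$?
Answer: $-23$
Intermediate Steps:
$d{\left(I \right)} = - \frac{2 \left(1 + I\right)}{5 + I}$ ($d{\left(I \right)} = - 2 \frac{I + 1}{I + 5} = - 2 \frac{1 + I}{5 + I} = - \frac{2 \left(1 + I\right)}{5 + I}$)
$12 + \left(\frac{\left(-5\right) 1^{-1}}{-2} + \frac{d{\left(3 \right)}}{\frac{1}{-1}}\right) \left(-10\right) = 12 + \left(\frac{\left(-5\right) 1^{-1}}{-2} + \frac{2 \frac{1}{5 + 3} \left(-1 - 3\right)}{\frac{1}{-1}}\right) \left(-10\right) = 12 + \left(\left(-5\right) 1 \left(- \frac{1}{2}\right) + \frac{2 \cdot \frac{1}{8} \left(-1 - 3\right)}{-1}\right) \left(-10\right) = 12 + \left(\left(-5\right) \left(- \frac{1}{2}\right) + 2 \cdot \frac{1}{8} \left(-4\right) \left(-1\right)\right) \left(-10\right) = 12 + \left(\frac{5}{2} - -1\right) \left(-10\right) = 12 + \left(\frac{5}{2} + 1\right) \left(-10\right) = 12 + \frac{7}{2} \left(-10\right) = 12 - 35 = -23$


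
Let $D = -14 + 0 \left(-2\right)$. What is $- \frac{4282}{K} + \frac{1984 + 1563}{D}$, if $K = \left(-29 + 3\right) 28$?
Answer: $- \frac{90081}{364} \approx -247.48$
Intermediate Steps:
$K = -728$ ($K = \left(-26\right) 28 = -728$)
$D = -14$ ($D = -14 + 0 = -14$)
$- \frac{4282}{K} + \frac{1984 + 1563}{D} = - \frac{4282}{-728} + \frac{1984 + 1563}{-14} = \left(-4282\right) \left(- \frac{1}{728}\right) + 3547 \left(- \frac{1}{14}\right) = \frac{2141}{364} - \frac{3547}{14} = - \frac{90081}{364}$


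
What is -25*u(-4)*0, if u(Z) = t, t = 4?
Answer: 0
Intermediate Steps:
u(Z) = 4
-25*u(-4)*0 = -25*4*0 = -100*0 = 0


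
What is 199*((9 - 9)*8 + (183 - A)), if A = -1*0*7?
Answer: 36417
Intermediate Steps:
A = 0 (A = 0*7 = 0)
199*((9 - 9)*8 + (183 - A)) = 199*((9 - 9)*8 + (183 - 1*0)) = 199*(0*8 + (183 + 0)) = 199*(0 + 183) = 199*183 = 36417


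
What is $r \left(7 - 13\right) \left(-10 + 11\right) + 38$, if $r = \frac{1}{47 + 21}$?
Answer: $\frac{1289}{34} \approx 37.912$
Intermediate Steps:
$r = \frac{1}{68} \approx 0.014706$
$r \left(7 - 13\right) \left(-10 + 11\right) + 38 = \frac{\left(7 - 13\right) \left(-10 + 11\right)}{68} + 38 = \frac{\left(-6\right) 1}{68} + 38 = \frac{1}{68} \left(-6\right) + 38 = - \frac{3}{34} + 38 = \frac{1289}{34}$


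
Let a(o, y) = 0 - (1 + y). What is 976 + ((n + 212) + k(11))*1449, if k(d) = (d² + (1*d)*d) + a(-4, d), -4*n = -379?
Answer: 3114907/4 ≈ 7.7873e+5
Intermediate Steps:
n = 379/4 (n = -¼*(-379) = 379/4 ≈ 94.750)
a(o, y) = -1 - y (a(o, y) = 0 + (-1 - y) = -1 - y)
k(d) = -1 - d + 2*d² (k(d) = (d² + (1*d)*d) + (-1 - d) = (d² + d*d) + (-1 - d) = (d² + d²) + (-1 - d) = 2*d² + (-1 - d) = -1 - d + 2*d²)
976 + ((n + 212) + k(11))*1449 = 976 + ((379/4 + 212) + (-1 - 1*11 + 2*11²))*1449 = 976 + (1227/4 + (-1 - 11 + 2*121))*1449 = 976 + (1227/4 + (-1 - 11 + 242))*1449 = 976 + (1227/4 + 230)*1449 = 976 + (2147/4)*1449 = 976 + 3111003/4 = 3114907/4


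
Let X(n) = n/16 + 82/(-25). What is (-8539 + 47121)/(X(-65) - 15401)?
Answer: -15432800/6163337 ≈ -2.5040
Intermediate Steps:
X(n) = -82/25 + n/16 (X(n) = n*(1/16) + 82*(-1/25) = n/16 - 82/25 = -82/25 + n/16)
(-8539 + 47121)/(X(-65) - 15401) = (-8539 + 47121)/((-82/25 + (1/16)*(-65)) - 15401) = 38582/((-82/25 - 65/16) - 15401) = 38582/(-2937/400 - 15401) = 38582/(-6163337/400) = 38582*(-400/6163337) = -15432800/6163337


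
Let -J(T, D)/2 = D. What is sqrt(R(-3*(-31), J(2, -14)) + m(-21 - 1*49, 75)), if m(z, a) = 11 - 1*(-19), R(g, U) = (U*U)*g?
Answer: sqrt(72942) ≈ 270.08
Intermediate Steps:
J(T, D) = -2*D
R(g, U) = g*U**2 (R(g, U) = U**2*g = g*U**2)
m(z, a) = 30 (m(z, a) = 11 + 19 = 30)
sqrt(R(-3*(-31), J(2, -14)) + m(-21 - 1*49, 75)) = sqrt((-3*(-31))*(-2*(-14))**2 + 30) = sqrt(93*28**2 + 30) = sqrt(93*784 + 30) = sqrt(72912 + 30) = sqrt(72942)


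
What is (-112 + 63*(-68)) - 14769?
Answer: -19165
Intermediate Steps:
(-112 + 63*(-68)) - 14769 = (-112 - 4284) - 14769 = -4396 - 14769 = -19165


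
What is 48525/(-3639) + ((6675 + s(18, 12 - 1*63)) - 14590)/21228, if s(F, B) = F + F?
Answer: -352920127/25749564 ≈ -13.706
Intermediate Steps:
s(F, B) = 2*F
48525/(-3639) + ((6675 + s(18, 12 - 1*63)) - 14590)/21228 = 48525/(-3639) + ((6675 + 2*18) - 14590)/21228 = 48525*(-1/3639) + ((6675 + 36) - 14590)*(1/21228) = -16175/1213 + (6711 - 14590)*(1/21228) = -16175/1213 - 7879*1/21228 = -16175/1213 - 7879/21228 = -352920127/25749564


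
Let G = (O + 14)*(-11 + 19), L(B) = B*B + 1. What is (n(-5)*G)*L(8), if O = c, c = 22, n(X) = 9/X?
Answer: -33696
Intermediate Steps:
O = 22
L(B) = 1 + B² (L(B) = B² + 1 = 1 + B²)
G = 288 (G = (22 + 14)*(-11 + 19) = 36*8 = 288)
(n(-5)*G)*L(8) = ((9/(-5))*288)*(1 + 8²) = ((9*(-⅕))*288)*(1 + 64) = -9/5*288*65 = -2592/5*65 = -33696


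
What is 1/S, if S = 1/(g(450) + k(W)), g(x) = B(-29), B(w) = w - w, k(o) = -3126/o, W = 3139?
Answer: -3126/3139 ≈ -0.99586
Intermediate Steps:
B(w) = 0
g(x) = 0
S = -3139/3126 (S = 1/(0 - 3126/3139) = 1/(-3126/3139) = -3139/3126 ≈ -1.0042)
1/S = 1/(-3139/3126) = -3126/3139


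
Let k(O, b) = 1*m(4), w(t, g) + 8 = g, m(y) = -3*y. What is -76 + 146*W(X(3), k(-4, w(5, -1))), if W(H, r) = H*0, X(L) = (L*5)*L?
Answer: -76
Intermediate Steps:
w(t, g) = -8 + g
X(L) = 5*L² (X(L) = (5*L)*L = 5*L²)
k(O, b) = -12 (k(O, b) = 1*(-3*4) = 1*(-12) = -12)
W(H, r) = 0
-76 + 146*W(X(3), k(-4, w(5, -1))) = -76 + 146*0 = -76 + 0 = -76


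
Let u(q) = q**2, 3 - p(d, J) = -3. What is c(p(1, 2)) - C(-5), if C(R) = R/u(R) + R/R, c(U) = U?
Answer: 26/5 ≈ 5.2000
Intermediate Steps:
p(d, J) = 6 (p(d, J) = 3 - 1*(-3) = 3 + 3 = 6)
C(R) = 1 + 1/R (C(R) = R/(R**2) + R/R = R/R**2 + 1 = 1/R + 1 = 1 + 1/R)
c(p(1, 2)) - C(-5) = 6 - (1 - 5)/(-5) = 6 - (-1)*(-4)/5 = 6 - 1*4/5 = 6 - 4/5 = 26/5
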